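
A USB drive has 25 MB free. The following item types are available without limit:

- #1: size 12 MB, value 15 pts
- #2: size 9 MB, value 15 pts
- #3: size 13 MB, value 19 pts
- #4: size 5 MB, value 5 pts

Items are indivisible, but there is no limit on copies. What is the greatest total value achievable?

Best value-per-unit is #2 at 15/9; filling with it alone gives 2×15 = 30.
Optimal mix: 2×#2 + 1×#4 → size 23, value 35.

35 pts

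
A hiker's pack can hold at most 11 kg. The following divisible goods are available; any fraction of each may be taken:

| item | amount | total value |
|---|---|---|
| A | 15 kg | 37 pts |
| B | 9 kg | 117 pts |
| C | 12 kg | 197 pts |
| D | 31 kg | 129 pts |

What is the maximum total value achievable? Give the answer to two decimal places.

Take in order of value per unit:
- C (197/12 per unit): 11 of 12 → value 11×197/12 = 180.5833, running total 180.58
Total 180.58.

180.58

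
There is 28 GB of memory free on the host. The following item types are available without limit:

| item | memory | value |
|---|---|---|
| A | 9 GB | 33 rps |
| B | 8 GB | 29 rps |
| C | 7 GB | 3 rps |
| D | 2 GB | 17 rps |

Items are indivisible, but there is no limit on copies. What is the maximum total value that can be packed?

Best value-per-unit is D at 17/2, and filling with it alone uses memory 14×2=28. No mix of the others beats 14×17 = 238.

238 rps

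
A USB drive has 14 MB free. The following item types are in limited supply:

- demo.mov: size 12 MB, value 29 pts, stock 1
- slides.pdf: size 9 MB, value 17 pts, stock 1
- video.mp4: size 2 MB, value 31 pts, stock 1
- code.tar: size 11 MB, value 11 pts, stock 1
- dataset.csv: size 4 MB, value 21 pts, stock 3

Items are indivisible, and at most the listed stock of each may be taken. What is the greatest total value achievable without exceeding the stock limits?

Best selections within size 14 and stock limits:
- 1×video.mp4 + 3×dataset.csv: size 14, value 94
- 1×video.mp4 + 2×dataset.csv: size 10, value 73
- 3×dataset.csv: size 12, value 63
Best: 94 pts.

94 pts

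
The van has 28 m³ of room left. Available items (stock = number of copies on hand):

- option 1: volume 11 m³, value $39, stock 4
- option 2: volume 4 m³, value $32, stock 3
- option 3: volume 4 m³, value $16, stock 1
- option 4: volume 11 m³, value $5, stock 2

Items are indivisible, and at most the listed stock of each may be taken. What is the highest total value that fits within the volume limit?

$151

Top feasible selections:
- 1×option 1 + 3×option 2 + 1×option 3: volume 27, value 151
- 1×option 1 + 3×option 2: volume 23, value 135
Best: $151.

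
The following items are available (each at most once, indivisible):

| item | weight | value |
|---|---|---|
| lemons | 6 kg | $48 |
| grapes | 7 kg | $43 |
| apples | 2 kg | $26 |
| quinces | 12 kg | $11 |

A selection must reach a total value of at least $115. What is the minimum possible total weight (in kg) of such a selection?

15

Subsets with value ≥ 115, sorted by total weight:
- lemons+grapes+apples: weight 15, value 117
- lemons+grapes+apples+quinces: weight 27, value 128
Minimum weight: 15 kg.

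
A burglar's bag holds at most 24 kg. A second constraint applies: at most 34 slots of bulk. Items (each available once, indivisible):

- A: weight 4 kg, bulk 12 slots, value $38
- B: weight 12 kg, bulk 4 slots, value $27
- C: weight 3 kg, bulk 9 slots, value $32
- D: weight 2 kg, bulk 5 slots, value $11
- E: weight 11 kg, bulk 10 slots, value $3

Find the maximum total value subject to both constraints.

Feasible sets respecting both limits:
- A+B+C+D: weight 21, bulk 30, value 108
- A+B+C: weight 19, bulk 25, value 97
- A+C+D: weight 9, bulk 26, value 81
- A+B+D: weight 18, bulk 21, value 76
Best: $108.

$108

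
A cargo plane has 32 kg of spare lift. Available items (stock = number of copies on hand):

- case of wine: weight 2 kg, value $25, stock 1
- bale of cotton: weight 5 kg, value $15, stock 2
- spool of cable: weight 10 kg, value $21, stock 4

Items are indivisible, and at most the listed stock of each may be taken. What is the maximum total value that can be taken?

$97

Best selections within weight 32 and stock limits:
- 1×case of wine + 2×bale of cotton + 2×spool of cable: weight 32, value 97
- 1×case of wine + 3×spool of cable: weight 32, value 88
- 1×case of wine + 1×bale of cotton + 2×spool of cable: weight 27, value 82
Best: $97.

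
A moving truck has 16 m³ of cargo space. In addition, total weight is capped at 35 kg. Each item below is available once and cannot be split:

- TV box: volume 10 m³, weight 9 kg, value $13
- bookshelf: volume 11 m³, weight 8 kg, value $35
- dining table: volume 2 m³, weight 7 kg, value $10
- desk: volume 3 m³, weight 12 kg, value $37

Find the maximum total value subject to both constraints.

Feasible sets respecting both limits:
- bookshelf+dining table+desk: volume 16, weight 27, value 82
- bookshelf+desk: volume 14, weight 20, value 72
- TV box+dining table+desk: volume 15, weight 28, value 60
Best: $82.

$82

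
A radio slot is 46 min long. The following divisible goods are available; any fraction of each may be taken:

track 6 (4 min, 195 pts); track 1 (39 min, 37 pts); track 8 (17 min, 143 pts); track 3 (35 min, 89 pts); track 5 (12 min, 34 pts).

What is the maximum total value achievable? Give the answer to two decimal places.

405.06

Take in order of value per unit:
- track 6 (195/4 per unit): all 4 → value 195, running total 195.00
- track 8 (143/17 per unit): all 17 → value 143, running total 338.00
- track 5 (34/12 per unit): all 12 → value 34, running total 372.00
- track 3 (89/35 per unit): 13 of 35 → value 13×89/35 = 33.0571, running total 405.06
Total 405.06.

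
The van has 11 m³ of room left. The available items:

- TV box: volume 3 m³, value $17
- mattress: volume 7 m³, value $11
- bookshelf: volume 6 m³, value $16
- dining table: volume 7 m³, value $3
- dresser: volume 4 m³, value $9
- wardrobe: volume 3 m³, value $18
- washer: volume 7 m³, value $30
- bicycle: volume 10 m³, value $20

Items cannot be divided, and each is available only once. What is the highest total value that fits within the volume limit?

Check high-value combinations within 11 m³:
- wardrobe+washer: volume 3+7=10, value 18+30=48
- TV box+washer: volume 3+7=10, value 17+30=47
- TV box+dresser+wardrobe: volume 3+4+3=10, value 17+9+18=44
- dresser+washer: volume 4+7=11, value 9+30=39
- TV box+wardrobe: volume 3+3=6, value 17+18=35
Best: $48.

$48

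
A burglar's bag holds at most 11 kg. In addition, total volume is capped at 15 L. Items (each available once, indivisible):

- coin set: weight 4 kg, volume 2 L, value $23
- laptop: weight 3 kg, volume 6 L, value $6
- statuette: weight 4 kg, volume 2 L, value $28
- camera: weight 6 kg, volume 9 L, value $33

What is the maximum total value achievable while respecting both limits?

Feasible sets respecting both limits:
- statuette+camera: weight 10, volume 11, value 61
- coin set+laptop+statuette: weight 11, volume 10, value 57
- coin set+camera: weight 10, volume 11, value 56
Best: $61.

$61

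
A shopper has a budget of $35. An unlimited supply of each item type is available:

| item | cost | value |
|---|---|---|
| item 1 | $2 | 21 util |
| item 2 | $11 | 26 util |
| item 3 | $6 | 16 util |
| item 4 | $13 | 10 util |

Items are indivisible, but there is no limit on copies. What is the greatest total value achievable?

357 util

Best value-per-unit is item 1 at 21/2, and filling with it alone uses cost 17×2=34. No mix of the others beats 17×21 = 357.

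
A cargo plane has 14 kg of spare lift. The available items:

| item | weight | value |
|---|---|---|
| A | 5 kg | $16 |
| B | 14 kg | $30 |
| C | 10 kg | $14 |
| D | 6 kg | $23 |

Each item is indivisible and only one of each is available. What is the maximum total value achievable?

Check high-value combinations within 14 kg:
- A+D: weight 5+6=11, value 16+23=39
- B: weight 14, value 30
- D: weight 6, value 23
Best: $39.

$39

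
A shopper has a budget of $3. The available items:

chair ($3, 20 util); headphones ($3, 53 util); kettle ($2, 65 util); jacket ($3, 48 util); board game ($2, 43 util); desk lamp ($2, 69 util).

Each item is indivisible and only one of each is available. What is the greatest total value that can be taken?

69 util

Check high-value combinations within $3:
- desk lamp: cost 2, value 69
- kettle: cost 2, value 65
- headphones: cost 3, value 53
Best: 69 util.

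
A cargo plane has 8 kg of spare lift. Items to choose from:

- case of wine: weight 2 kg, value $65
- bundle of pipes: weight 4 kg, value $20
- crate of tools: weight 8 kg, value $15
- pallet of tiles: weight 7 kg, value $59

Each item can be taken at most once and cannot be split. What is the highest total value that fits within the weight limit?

Check high-value combinations within 8 kg:
- case of wine+bundle of pipes: weight 2+4=6, value 65+20=85
- case of wine: weight 2, value 65
- pallet of tiles: weight 7, value 59
- bundle of pipes: weight 4, value 20
- crate of tools: weight 8, value 15
Best: $85.

$85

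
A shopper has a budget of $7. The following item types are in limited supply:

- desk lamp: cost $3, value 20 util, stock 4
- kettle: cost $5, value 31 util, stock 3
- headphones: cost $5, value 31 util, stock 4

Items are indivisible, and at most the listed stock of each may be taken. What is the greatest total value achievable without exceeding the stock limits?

40 util

Top feasible selections:
- 2×desk lamp: cost 6, value 40
- 1×headphones: cost 5, value 31
Best: 40 util.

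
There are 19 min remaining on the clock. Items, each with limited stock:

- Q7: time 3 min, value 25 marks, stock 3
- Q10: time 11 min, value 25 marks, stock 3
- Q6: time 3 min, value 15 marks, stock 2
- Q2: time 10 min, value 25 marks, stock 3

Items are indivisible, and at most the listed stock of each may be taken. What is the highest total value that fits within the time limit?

105 marks

Best selections within time 19 and stock limits:
- 3×Q7 + 2×Q6: time 15, value 105
- 3×Q7 + 1×Q2: time 19, value 100
Best: 105 marks.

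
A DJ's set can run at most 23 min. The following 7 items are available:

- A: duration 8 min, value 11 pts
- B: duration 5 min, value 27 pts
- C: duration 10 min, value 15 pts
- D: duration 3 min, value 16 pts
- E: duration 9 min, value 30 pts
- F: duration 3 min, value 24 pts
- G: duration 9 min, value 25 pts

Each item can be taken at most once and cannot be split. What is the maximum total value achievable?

97 pts

Check high-value combinations within 23 min:
- B+D+E+F: duration 5+3+9+3=20, value 27+16+30+24=97
- B+D+F+G: duration 5+3+3+9=20, value 27+16+24+25=92
- B+C+D+F: duration 5+10+3+3=21, value 27+15+16+24=82
Best: 97 pts.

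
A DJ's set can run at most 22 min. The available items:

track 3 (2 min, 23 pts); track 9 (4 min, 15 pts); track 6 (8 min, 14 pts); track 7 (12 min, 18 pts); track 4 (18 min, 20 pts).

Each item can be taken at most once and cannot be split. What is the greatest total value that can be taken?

This is a 0/1 knapsack; check combinations near the capacity.
- track 3+track 9+track 7: duration 2+4+12=18, value 23+15+18=56
- track 3+track 6+track 7: duration 2+8+12=22, value 23+14+18=55
- track 3+track 9+track 6: duration 2+4+8=14, value 23+15+14=52
- track 3+track 4: duration 2+18=20, value 23+20=43
- track 3+track 7: duration 2+12=14, value 23+18=41
Best: 56 pts.

56 pts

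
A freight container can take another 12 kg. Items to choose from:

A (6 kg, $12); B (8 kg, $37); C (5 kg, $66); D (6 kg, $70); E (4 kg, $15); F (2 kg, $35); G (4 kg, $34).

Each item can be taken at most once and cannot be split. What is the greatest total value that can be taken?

$139

Check high-value combinations within 12 kg:
- D+F+G: weight 6+2+4=12, value 70+35+34=139
- C+D: weight 5+6=11, value 66+70=136
- C+F+G: weight 5+2+4=11, value 66+35+34=135
- D+E+F: weight 6+4+2=12, value 70+15+35=120
Best: $139.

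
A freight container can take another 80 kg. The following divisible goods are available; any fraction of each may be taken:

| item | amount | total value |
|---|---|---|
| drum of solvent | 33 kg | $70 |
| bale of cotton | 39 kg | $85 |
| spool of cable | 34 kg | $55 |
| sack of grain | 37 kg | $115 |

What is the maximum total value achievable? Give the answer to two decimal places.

208.48

Take in order of value per unit:
- sack of grain (115/37 per unit): all 37 → value 115, running total 115.00
- bale of cotton (85/39 per unit): all 39 → value 85, running total 200.00
- drum of solvent (70/33 per unit): 4 of 33 → value 4×70/33 = 8.4848, running total 208.48
Total 208.48.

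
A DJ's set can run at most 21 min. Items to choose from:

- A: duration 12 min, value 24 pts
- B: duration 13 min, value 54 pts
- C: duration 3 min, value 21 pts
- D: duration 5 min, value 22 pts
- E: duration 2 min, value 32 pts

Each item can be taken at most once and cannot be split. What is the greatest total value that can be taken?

This is a 0/1 knapsack; check combinations near the capacity.
- B+D+E: duration 13+5+2=20, value 54+22+32=108
- B+C+E: duration 13+3+2=18, value 54+21+32=107
- B+C+D: duration 13+3+5=21, value 54+21+22=97
- B+E: duration 13+2=15, value 54+32=86
Best: 108 pts.

108 pts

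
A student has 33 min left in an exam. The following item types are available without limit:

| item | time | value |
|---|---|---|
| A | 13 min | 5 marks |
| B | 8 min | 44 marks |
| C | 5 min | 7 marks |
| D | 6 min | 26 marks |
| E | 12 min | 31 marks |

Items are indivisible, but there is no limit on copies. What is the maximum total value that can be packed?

176 marks

Best value-per-unit is B at 44/8, and filling with it alone uses time 4×8=32. No mix of the others beats 4×44 = 176.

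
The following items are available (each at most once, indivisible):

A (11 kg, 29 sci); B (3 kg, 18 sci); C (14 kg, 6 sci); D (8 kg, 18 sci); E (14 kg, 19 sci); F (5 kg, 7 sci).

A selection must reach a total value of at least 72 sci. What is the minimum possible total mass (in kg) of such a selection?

Subsets with value ≥ 72, sorted by total mass:
- A+B+D+F: mass 27, value 72
- A+B+E+F: mass 33, value 73
Minimum mass: 27 kg.

27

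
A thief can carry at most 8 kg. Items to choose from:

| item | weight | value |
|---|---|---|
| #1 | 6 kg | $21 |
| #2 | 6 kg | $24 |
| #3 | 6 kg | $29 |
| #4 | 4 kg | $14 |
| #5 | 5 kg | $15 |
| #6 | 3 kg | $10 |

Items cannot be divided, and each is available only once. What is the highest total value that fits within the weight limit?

Check high-value combinations within 8 kg:
- #3: weight 6, value 29
- #5+#6: weight 5+3=8, value 15+10=25
- #2: weight 6, value 24
- #4+#6: weight 4+3=7, value 14+10=24
Best: $29.

$29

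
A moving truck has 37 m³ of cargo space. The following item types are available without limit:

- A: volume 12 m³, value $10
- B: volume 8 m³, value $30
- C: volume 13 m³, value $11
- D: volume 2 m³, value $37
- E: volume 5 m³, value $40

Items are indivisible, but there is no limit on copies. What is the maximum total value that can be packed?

$666

Best value-per-unit is D at 37/2, and filling with it alone uses volume 18×2=36. No mix of the others beats 18×37 = 666.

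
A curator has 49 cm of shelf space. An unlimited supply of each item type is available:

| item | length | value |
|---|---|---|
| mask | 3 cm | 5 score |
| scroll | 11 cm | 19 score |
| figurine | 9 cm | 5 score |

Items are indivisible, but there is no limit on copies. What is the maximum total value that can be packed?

Best value-per-unit is scroll at 19/11; filling with it alone gives 4×19 = 76.
Optimal mix: 9×mask + 2×scroll → length 49, value 83.

83 score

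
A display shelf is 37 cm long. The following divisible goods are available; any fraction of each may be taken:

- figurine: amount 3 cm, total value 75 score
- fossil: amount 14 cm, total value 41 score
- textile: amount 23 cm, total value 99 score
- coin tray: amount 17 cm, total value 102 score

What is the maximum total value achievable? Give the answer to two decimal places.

Take in order of value per unit:
- figurine (75/3 per unit): all 3 → value 75, running total 75.00
- coin tray (102/17 per unit): all 17 → value 102, running total 177.00
- textile (99/23 per unit): 17 of 23 → value 17×99/23 = 73.1739, running total 250.17
Total 250.17.

250.17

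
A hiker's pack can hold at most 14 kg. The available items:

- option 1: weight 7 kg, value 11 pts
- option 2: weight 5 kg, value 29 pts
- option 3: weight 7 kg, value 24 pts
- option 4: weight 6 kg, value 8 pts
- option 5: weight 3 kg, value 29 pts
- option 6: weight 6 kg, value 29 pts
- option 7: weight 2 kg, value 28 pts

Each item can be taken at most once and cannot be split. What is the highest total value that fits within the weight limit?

87 pts

Check high-value combinations within 14 kg:
- option 2+option 5+option 6: weight 5+3+6=14, value 29+29+29=87
- option 2+option 5+option 7: weight 5+3+2=10, value 29+29+28=86
- option 5+option 6+option 7: weight 3+6+2=11, value 29+29+28=86
- option 2+option 6+option 7: weight 5+6+2=13, value 29+29+28=86
Best: 87 pts.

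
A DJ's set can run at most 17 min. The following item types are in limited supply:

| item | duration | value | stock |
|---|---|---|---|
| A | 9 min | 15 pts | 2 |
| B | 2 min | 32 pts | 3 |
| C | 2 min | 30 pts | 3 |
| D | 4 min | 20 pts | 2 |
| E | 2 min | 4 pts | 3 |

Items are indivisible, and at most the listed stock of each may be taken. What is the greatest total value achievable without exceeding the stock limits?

206 pts

Best selections within duration 17 and stock limits:
- 3×B + 3×C + 1×D: duration 16, value 206
- 3×B + 3×C + 2×E: duration 16, value 194
- 3×B + 3×C + 1×E: duration 14, value 190
Best: 206 pts.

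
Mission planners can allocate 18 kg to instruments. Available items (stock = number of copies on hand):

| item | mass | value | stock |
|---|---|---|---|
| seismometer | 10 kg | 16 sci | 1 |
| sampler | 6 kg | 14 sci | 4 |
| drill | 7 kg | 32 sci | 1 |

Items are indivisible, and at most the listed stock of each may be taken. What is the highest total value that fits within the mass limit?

48 sci

Best selections within mass 18 and stock limits:
- 1×seismometer + 1×drill: mass 17, value 48
- 1×sampler + 1×drill: mass 13, value 46
- 3×sampler: mass 18, value 42
- 1×drill: mass 7, value 32
Best: 48 sci.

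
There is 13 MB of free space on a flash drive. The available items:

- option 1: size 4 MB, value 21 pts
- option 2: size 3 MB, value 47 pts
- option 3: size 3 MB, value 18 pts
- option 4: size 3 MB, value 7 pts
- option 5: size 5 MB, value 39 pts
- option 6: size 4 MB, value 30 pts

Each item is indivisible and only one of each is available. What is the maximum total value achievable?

116 pts

Check high-value combinations within 13 MB:
- option 2+option 5+option 6: size 3+5+4=12, value 47+39+30=116
- option 1+option 2+option 5: size 4+3+5=12, value 21+47+39=107
- option 2+option 3+option 5: size 3+3+5=11, value 47+18+39=104
Best: 116 pts.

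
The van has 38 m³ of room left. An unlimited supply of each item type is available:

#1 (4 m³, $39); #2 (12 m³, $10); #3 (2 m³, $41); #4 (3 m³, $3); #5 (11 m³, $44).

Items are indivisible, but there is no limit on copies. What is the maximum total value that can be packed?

Best value-per-unit is #3 at 41/2, and filling with it alone uses volume 19×2=38. No mix of the others beats 19×41 = 779.

$779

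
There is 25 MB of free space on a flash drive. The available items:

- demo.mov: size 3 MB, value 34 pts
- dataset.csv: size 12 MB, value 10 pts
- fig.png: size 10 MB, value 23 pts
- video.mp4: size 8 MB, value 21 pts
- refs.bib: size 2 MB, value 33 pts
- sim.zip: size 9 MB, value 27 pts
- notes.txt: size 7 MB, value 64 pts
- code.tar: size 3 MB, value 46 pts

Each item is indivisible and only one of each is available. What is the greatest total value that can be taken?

204 pts

Check high-value combinations within 25 MB:
- demo.mov+refs.bib+sim.zip+notes.txt+code.tar: size 3+2+9+7+3=24, value 34+33+27+64+46=204
- demo.mov+fig.png+refs.bib+notes.txt+code.tar: size 3+10+2+7+3=25, value 34+23+33+64+46=200
- demo.mov+video.mp4+refs.bib+notes.txt+code.tar: size 3+8+2+7+3=23, value 34+21+33+64+46=198
- demo.mov+refs.bib+notes.txt+code.tar: size 3+2+7+3=15, value 34+33+64+46=177
- demo.mov+sim.zip+notes.txt+code.tar: size 3+9+7+3=22, value 34+27+64+46=171
Best: 204 pts.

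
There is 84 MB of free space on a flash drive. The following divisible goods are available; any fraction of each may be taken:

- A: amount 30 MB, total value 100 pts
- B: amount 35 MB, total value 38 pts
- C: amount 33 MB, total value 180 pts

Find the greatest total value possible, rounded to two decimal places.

302.80

Take in order of value per unit:
- C (180/33 per unit): all 33 → value 180, running total 180.00
- A (100/30 per unit): all 30 → value 100, running total 280.00
- B (38/35 per unit): 21 of 35 → value 21×38/35 = 22.8000, running total 302.80
Total 302.80.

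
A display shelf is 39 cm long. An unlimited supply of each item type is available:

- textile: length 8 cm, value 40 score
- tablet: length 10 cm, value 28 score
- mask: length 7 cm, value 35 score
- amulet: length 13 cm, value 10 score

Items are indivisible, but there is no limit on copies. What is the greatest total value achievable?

195 score

Best value-per-unit is textile at 40/8; filling with it alone gives 4×40 = 160.
Optimal mix: 4×textile + 1×mask → length 39, value 195.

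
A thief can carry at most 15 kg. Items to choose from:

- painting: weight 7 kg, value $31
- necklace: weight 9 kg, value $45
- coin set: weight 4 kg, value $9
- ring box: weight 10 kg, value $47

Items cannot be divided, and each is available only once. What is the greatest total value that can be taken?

Check high-value combinations within 15 kg:
- coin set+ring box: weight 4+10=14, value 9+47=56
- necklace+coin set: weight 9+4=13, value 45+9=54
- ring box: weight 10, value 47
Best: $56.

$56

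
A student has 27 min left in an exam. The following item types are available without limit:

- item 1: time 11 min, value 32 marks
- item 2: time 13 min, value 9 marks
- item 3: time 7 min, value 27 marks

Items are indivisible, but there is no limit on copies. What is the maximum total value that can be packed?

86 marks

Best value-per-unit is item 3 at 27/7; filling with it alone gives 3×27 = 81.
Optimal mix: 1×item 1 + 2×item 3 → time 25, value 86.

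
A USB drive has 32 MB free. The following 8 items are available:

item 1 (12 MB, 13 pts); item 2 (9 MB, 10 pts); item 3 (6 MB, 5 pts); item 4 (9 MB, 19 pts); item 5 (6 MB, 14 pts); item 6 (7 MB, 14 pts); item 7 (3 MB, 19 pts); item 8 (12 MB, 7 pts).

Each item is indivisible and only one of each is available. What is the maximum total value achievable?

71 pts

Check high-value combinations within 32 MB:
- item 3+item 4+item 5+item 6+item 7: size 6+9+6+7+3=31, value 5+19+14+14+19=71
- item 4+item 5+item 6+item 7: size 9+6+7+3=25, value 19+14+14+19=66
- item 1+item 4+item 5+item 7: size 12+9+6+3=30, value 13+19+14+19=65
- item 1+item 4+item 6+item 7: size 12+9+7+3=31, value 13+19+14+19=65
Best: 71 pts.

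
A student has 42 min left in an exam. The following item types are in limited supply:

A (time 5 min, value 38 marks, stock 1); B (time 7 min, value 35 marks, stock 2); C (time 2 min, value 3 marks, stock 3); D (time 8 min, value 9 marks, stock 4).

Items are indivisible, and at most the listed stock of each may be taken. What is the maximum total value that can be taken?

135 marks

Top feasible selections:
- 1×A + 2×B + 3×C + 2×D: time 41, value 135
- 1×A + 2×B + 2×C + 2×D: time 39, value 132
Best: 135 marks.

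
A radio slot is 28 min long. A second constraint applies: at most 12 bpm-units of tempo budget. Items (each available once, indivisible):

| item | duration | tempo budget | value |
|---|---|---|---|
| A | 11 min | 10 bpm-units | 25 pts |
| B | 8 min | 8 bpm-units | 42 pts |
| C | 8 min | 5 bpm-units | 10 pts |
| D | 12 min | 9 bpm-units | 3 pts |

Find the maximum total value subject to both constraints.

Feasible sets respecting both limits:
- B: duration 8, tempo budget 8, value 42
- A: duration 11, tempo budget 10, value 25
- C: duration 8, tempo budget 5, value 10
- D: duration 12, tempo budget 9, value 3
Best: 42 pts.

42 pts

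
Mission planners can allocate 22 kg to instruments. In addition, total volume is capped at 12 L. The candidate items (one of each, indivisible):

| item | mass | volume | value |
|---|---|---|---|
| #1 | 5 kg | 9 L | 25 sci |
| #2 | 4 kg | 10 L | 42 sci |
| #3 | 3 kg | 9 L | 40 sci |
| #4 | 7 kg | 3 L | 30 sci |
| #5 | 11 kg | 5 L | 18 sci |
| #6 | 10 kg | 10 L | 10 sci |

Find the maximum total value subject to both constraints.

Feasible sets respecting both limits:
- #3+#4: mass 10, volume 12, value 70
- #1+#4: mass 12, volume 12, value 55
- #4+#5: mass 18, volume 8, value 48
- #2: mass 4, volume 10, value 42
Best: 70 sci.

70 sci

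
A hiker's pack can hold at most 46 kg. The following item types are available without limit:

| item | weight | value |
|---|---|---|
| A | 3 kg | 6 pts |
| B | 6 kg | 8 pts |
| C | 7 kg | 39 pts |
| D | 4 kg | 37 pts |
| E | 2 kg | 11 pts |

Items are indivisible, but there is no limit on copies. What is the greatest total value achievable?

Best value-per-unit is D at 37/4; filling with it alone gives 11×37 = 407.
Optimal mix: 11×D + 1×E → weight 46, value 418.

418 pts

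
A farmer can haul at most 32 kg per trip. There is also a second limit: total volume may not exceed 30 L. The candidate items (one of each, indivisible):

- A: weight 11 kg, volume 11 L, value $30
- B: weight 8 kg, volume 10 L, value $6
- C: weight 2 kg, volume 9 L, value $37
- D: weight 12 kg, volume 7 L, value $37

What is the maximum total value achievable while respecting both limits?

Feasible sets respecting both limits:
- A+C+D: weight 25, volume 27, value 104
- B+C+D: weight 22, volume 26, value 80
- C+D: weight 14, volume 16, value 74
Best: $104.

$104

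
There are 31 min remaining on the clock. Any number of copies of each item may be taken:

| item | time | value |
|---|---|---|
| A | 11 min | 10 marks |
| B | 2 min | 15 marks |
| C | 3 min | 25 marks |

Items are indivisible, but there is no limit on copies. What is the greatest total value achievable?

255 marks

Best value-per-unit is C at 25/3; filling with it alone gives 10×25 = 250.
Optimal mix: 2×B + 9×C → time 31, value 255.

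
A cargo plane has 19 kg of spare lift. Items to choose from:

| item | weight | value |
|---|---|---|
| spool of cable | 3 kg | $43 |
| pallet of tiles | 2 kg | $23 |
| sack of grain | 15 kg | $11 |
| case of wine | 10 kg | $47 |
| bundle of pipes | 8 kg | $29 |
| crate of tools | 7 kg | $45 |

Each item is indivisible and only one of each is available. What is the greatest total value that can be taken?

Check high-value combinations within 19 kg:
- spool of cable+bundle of pipes+crate of tools: weight 3+8+7=18, value 43+29+45=117
- pallet of tiles+case of wine+crate of tools: weight 2+10+7=19, value 23+47+45=115
- spool of cable+pallet of tiles+case of wine: weight 3+2+10=15, value 43+23+47=113
- spool of cable+pallet of tiles+crate of tools: weight 3+2+7=12, value 43+23+45=111
- pallet of tiles+bundle of pipes+crate of tools: weight 2+8+7=17, value 23+29+45=97
Best: $117.

$117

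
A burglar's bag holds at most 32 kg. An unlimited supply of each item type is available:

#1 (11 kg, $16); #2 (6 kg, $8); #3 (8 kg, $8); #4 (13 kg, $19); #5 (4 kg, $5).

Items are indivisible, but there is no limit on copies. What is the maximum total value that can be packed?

Best value-per-unit is #4 at 19/13; filling with it alone gives 2×19 = 38.
Optimal mix: 1×#2 + 2×#4 → weight 32, value 46.

$46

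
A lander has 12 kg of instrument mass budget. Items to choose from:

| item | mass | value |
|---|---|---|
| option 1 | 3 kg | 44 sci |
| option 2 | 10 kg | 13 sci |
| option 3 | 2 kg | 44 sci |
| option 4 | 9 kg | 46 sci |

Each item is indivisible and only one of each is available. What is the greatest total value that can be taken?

This is a 0/1 knapsack; check combinations near the capacity.
- option 3+option 4: mass 2+9=11, value 44+46=90
- option 1+option 4: mass 3+9=12, value 44+46=90
- option 1+option 3: mass 3+2=5, value 44+44=88
- option 2+option 3: mass 10+2=12, value 13+44=57
Best: 90 sci.

90 sci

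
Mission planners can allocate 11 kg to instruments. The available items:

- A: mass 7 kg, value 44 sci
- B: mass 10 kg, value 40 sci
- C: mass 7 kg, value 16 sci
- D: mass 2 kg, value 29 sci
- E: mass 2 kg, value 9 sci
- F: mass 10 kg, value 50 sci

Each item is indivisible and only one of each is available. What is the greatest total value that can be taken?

82 sci

Check high-value combinations within 11 kg:
- A+D+E: mass 7+2+2=11, value 44+29+9=82
- A+D: mass 7+2=9, value 44+29=73
- C+D+E: mass 7+2+2=11, value 16+29+9=54
- A+E: mass 7+2=9, value 44+9=53
Best: 82 sci.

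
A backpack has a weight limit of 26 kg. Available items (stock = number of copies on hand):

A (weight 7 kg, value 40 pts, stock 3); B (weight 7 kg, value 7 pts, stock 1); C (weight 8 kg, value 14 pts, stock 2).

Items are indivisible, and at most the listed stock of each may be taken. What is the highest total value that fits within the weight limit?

Top feasible selections:
- 3×A: weight 21, value 120
- 2×A + 1×C: weight 22, value 94
- 2×A + 1×B: weight 21, value 87
Best: 120 pts.

120 pts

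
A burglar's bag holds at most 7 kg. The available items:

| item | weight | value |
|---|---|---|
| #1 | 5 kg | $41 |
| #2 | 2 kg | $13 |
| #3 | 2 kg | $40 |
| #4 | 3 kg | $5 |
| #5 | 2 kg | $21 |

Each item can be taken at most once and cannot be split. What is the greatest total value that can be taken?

$81

Check high-value combinations within 7 kg:
- #1+#3: weight 5+2=7, value 41+40=81
- #2+#3+#5: weight 2+2+2=6, value 13+40+21=74
- #3+#4+#5: weight 2+3+2=7, value 40+5+21=66
- #1+#5: weight 5+2=7, value 41+21=62
Best: $81.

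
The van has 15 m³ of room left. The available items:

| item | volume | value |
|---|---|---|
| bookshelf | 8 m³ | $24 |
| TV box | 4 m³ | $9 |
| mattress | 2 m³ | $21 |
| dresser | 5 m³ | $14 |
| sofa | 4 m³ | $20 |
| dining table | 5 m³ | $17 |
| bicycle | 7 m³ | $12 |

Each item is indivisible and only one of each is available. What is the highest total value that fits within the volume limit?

This is a 0/1 knapsack; check combinations near the capacity.
- TV box+mattress+sofa+dining table: volume 4+2+4+5=15, value 9+21+20+17=67
- bookshelf+mattress+sofa: volume 8+2+4=14, value 24+21+20=65
- TV box+mattress+dresser+sofa: volume 4+2+5+4=15, value 9+21+14+20=64
- bookshelf+mattress+dining table: volume 8+2+5=15, value 24+21+17=62
- bookshelf+mattress+dresser: volume 8+2+5=15, value 24+21+14=59
Best: $67.

$67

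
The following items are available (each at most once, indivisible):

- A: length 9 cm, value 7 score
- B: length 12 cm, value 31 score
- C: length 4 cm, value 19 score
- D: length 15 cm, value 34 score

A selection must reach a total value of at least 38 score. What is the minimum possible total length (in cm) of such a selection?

16

Subsets with value ≥ 38, sorted by total length:
- B+C: length 16, value 50
- C+D: length 19, value 53
- A+B: length 21, value 38
- A+D: length 24, value 41
Minimum length: 16 cm.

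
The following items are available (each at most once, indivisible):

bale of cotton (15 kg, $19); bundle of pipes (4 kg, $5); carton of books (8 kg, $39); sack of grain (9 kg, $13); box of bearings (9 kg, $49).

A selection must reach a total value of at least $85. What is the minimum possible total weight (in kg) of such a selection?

17

Subsets with value ≥ 85, sorted by total weight:
- carton of books+box of bearings: weight 17, value 88
- bundle of pipes+carton of books+box of bearings: weight 21, value 93
- carton of books+sack of grain+box of bearings: weight 26, value 101
- bundle of pipes+carton of books+sack of grain+box of bearings: weight 30, value 106
Minimum weight: 17 kg.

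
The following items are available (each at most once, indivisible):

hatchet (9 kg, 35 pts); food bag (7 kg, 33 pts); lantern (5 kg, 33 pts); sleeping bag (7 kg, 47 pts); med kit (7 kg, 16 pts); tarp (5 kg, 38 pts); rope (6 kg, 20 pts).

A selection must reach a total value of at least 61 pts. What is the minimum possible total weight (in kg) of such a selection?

Subsets with value ≥ 61, sorted by total weight:
- lantern+tarp: weight 10, value 71
- sleeping bag+tarp: weight 12, value 85
- lantern+sleeping bag: weight 12, value 80
- food bag+tarp: weight 12, value 71
Minimum weight: 10 kg.

10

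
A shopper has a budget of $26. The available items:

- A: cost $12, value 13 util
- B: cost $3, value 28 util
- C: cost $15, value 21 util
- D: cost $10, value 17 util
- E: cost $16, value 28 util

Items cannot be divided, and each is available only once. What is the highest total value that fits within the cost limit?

58 util

Check high-value combinations within $26:
- A+B+D: cost 12+3+10=25, value 13+28+17=58
- B+E: cost 3+16=19, value 28+28=56
- B+C: cost 3+15=18, value 28+21=49
- B+D: cost 3+10=13, value 28+17=45
Best: 58 util.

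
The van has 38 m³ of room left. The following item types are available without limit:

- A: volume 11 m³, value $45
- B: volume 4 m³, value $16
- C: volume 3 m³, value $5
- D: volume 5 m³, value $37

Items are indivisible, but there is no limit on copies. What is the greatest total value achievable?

Best value-per-unit is D at 37/5; filling with it alone gives 7×37 = 259.
Optimal mix: 1×C + 7×D → volume 38, value 264.

$264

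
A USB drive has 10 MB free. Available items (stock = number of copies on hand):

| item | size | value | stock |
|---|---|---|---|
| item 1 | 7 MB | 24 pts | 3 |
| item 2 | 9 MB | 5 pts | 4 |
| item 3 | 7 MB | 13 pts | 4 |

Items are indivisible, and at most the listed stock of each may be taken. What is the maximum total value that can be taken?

24 pts

Best selections within size 10 and stock limits:
- 1×item 1: size 7, value 24
- 1×item 3: size 7, value 13
- 1×item 2: size 9, value 5
Best: 24 pts.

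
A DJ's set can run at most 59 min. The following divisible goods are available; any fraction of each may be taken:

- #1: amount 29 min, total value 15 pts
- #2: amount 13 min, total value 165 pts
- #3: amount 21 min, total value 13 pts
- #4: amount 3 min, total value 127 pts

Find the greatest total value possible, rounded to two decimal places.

Take in order of value per unit:
- #4 (127/3 per unit): all 3 → value 127, running total 127.00
- #2 (165/13 per unit): all 13 → value 165, running total 292.00
- #3 (13/21 per unit): all 21 → value 13, running total 305.00
- #1 (15/29 per unit): 22 of 29 → value 22×15/29 = 11.3793, running total 316.38
Total 316.38.

316.38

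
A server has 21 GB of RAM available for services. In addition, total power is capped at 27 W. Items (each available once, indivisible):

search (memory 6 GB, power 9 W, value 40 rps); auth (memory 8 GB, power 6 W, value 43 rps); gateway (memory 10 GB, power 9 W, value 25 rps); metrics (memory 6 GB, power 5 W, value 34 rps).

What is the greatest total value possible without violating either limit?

117 rps

Feasible sets respecting both limits:
- search+auth+metrics: memory 20, power 20, value 117
- search+auth: memory 14, power 15, value 83
- auth+metrics: memory 14, power 11, value 77
Best: 117 rps.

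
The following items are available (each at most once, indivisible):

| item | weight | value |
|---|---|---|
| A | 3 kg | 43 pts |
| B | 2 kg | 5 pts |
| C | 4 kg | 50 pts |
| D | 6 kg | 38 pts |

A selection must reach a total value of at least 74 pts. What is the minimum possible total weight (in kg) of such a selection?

7

Subsets with value ≥ 74, sorted by total weight:
- A+C: weight 7, value 93
- A+B+C: weight 9, value 98
Minimum weight: 7 kg.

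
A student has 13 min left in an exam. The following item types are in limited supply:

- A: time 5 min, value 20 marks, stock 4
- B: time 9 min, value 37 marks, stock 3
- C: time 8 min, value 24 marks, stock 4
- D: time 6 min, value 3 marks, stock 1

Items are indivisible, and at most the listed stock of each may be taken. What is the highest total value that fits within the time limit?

Top feasible selections:
- 1×A + 1×C: time 13, value 44
- 2×A: time 10, value 40
Best: 44 marks.

44 marks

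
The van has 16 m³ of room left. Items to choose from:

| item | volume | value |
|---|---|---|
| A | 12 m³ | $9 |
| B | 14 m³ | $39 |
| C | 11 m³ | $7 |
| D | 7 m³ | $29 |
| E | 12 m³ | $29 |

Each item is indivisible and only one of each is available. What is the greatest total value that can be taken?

$39

This is a 0/1 knapsack; check combinations near the capacity.
- B: volume 14, value 39
- D: volume 7, value 29
- E: volume 12, value 29
- A: volume 12, value 9
Best: $39.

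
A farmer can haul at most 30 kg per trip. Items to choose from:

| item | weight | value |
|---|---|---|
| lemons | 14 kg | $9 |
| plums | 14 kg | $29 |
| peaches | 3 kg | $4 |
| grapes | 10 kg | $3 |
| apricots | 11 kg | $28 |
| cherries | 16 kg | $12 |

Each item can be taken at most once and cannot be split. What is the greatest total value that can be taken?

Check high-value combinations within 30 kg:
- plums+peaches+apricots: weight 14+3+11=28, value 29+4+28=61
- plums+apricots: weight 14+11=25, value 29+28=57
- peaches+apricots+cherries: weight 3+11+16=30, value 4+28+12=44
- lemons+peaches+apricots: weight 14+3+11=28, value 9+4+28=41
Best: $61.

$61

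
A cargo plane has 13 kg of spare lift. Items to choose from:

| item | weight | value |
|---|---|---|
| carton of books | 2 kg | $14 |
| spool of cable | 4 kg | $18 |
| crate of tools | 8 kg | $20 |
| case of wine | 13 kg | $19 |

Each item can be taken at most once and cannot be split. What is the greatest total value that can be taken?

$38

Check high-value combinations within 13 kg:
- spool of cable+crate of tools: weight 4+8=12, value 18+20=38
- carton of books+crate of tools: weight 2+8=10, value 14+20=34
- carton of books+spool of cable: weight 2+4=6, value 14+18=32
Best: $38.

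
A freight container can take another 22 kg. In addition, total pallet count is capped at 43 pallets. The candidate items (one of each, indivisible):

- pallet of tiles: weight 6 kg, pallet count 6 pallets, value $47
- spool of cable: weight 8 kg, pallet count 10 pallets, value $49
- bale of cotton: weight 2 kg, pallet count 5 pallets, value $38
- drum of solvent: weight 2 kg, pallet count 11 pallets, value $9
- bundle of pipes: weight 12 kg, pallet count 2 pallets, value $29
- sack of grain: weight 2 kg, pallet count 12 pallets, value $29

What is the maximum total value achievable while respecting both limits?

Feasible sets respecting both limits:
- pallet of tiles+spool of cable+bale of cotton+sack of grain: weight 18, pallet count 33, value 163
- pallet of tiles+spool of cable+bale of cotton+drum of solvent: weight 18, pallet count 32, value 143
- pallet of tiles+bale of cotton+bundle of pipes+sack of grain: weight 22, pallet count 25, value 143
Best: $163.

$163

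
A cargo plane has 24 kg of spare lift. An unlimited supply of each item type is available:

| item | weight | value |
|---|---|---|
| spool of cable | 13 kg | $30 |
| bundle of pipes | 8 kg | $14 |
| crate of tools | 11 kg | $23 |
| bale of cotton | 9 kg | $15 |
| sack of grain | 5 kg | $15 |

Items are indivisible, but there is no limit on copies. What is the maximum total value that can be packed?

Best value-per-unit is sack of grain at 15/5; filling with it alone gives 4×15 = 60.
Optimal mix: 1×spool of cable + 2×sack of grain → weight 23, value 60.

$60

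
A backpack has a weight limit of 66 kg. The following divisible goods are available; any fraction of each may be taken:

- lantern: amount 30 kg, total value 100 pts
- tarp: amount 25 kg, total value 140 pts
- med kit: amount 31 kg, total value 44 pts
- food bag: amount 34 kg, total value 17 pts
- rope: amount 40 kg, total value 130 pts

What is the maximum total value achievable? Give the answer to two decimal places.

Take in order of value per unit:
- tarp (140/25 per unit): all 25 → value 140, running total 140.00
- lantern (100/30 per unit): all 30 → value 100, running total 240.00
- rope (130/40 per unit): 11 of 40 → value 11×130/40 = 35.7500, running total 275.75
Total 275.75.

275.75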